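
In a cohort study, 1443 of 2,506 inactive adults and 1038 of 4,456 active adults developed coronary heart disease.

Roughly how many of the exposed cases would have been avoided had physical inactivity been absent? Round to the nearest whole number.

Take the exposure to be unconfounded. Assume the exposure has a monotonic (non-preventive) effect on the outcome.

p₁ = P(outcome | exposed) = 1443/2506 = 0.57582
p₀ = P(outcome | unexposed) = 1038/4456 = 0.23294
PN = (p₁ − p₀)/p₁ = (0.57582 − 0.23294) / 0.57582 ≈ 0.59545.
Attributable cases ≈ PN × (exposed cases) = 0.59545 × 1443 ≈ 859.24.

about 859 cases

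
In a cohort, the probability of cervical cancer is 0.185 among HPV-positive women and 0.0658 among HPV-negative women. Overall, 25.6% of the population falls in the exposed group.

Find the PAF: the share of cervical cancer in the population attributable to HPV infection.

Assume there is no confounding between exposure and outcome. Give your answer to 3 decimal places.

Let p₁ = 0.185, p₀ = 0.0658.
Overall risk P(Y=1) = π·p₁ + (1−π)·p₀ = 0.256×0.185 + 0.744×0.0658 = 0.096315.
Under exogeneity, PAF = [P(Y=1) − p₀] / P(Y=1).
PAF = (0.096315 − 0.0658) / 0.096315 ≈ 0.3168

PAF ≈ 0.317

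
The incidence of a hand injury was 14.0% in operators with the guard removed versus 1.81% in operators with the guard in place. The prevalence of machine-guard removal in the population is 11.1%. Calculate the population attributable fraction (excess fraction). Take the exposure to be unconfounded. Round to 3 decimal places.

p₁ = 0.14, p₀ = 0.0181.
Overall risk P(Y=1) = π·p₁ + (1−π)·p₀ = 0.111×0.14 + 0.889×0.0181 = 0.031631.
Under exogeneity, PAF = [P(Y=1) − p₀] / P(Y=1).
PAF = (0.031631 − 0.0181) / 0.031631 ≈ 0.4278

PAF ≈ 0.428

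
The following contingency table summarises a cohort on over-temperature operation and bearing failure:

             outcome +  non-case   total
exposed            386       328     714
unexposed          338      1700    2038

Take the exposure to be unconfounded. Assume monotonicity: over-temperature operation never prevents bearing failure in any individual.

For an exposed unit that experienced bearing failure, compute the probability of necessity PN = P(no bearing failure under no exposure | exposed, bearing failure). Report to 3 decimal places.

p₁ = P(outcome | exposed) = 386/714 = 0.54062
p₀ = P(outcome | unexposed) = 338/2038 = 0.16585
Under exogeneity and monotonicity, PN = (p₁ − p₀) / p₁.
PN = (0.54062 − 0.16585) / 0.54062 = 0.37477 / 0.54062 ≈ 0.6932

PN ≈ 0.693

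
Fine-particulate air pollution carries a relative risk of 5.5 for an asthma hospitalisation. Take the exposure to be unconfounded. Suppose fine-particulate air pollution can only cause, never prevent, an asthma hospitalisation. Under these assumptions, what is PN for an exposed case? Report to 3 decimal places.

PN ≈ 0.818

Under exogeneity and monotonicity, PN = (RR − 1) / RR = 1 − 1/RR.
PN = (5.5 − 1) / 5.5 = 4.5 / 5.5 ≈ 0.8182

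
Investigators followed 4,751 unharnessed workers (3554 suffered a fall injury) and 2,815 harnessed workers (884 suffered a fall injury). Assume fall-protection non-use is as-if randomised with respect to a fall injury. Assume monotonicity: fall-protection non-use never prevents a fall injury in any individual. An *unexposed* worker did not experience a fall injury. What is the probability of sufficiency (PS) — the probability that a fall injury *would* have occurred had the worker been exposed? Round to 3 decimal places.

p₁ = P(outcome | exposed) = 3554/4751 = 0.74805
p₀ = P(outcome | unexposed) = 884/2815 = 0.31403
Under exogeneity and monotonicity, PS = (p₁ − p₀) / (1 − p₀).
PS = (0.74805 − 0.31403) / (1 − 0.31403) = 0.43402 / 0.68597 ≈ 0.6327

PS ≈ 0.633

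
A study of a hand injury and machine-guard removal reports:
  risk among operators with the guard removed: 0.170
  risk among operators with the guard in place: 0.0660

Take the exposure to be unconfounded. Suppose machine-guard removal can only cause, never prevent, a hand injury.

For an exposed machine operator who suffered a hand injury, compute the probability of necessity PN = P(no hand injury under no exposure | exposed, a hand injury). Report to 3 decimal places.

PN ≈ 0.612

Let p₁ = 0.17, p₀ = 0.066.
Under exogeneity and monotonicity, PN = (p₁ − p₀) / p₁.
PN = (0.17 − 0.066) / 0.17 = 0.104 / 0.17 ≈ 0.6118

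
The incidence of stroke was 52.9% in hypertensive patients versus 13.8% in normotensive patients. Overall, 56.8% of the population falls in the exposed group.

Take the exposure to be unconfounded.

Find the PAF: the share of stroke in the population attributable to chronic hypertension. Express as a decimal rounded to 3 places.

PAF ≈ 0.617

p₁ = 0.529, p₀ = 0.138.
Overall risk P(Y=1) = π·p₁ + (1−π)·p₀ = 0.568×0.529 + 0.432×0.138 = 0.36009.
Under exogeneity, PAF = [P(Y=1) − p₀] / P(Y=1).
PAF = (0.36009 − 0.138) / 0.36009 ≈ 0.6168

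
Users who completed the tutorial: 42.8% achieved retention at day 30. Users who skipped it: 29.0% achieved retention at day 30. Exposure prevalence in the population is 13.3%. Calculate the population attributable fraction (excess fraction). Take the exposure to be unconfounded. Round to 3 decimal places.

PAF ≈ 0.060

p₁ = 0.428, p₀ = 0.29.
Overall risk P(Y=1) = π·p₁ + (1−π)·p₀ = 0.133×0.428 + 0.867×0.29 = 0.30835.
Under exogeneity, PAF = [P(Y=1) − p₀] / P(Y=1).
PAF = (0.30835 − 0.29) / 0.30835 ≈ 0.0595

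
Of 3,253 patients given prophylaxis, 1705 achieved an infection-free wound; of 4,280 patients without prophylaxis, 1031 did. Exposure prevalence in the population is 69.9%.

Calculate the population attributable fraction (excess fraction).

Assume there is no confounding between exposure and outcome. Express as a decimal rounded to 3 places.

p₁ = P(outcome | exposed) = 1705/3253 = 0.52413
p₀ = P(outcome | unexposed) = 1031/4280 = 0.24089
Overall risk P(Y=1) = π·p₁ + (1−π)·p₀ = 0.699×0.52413 + 0.301×0.24089 = 0.43888.
Under exogeneity, PAF = [P(Y=1) − p₀] / P(Y=1).
PAF = (0.43888 − 0.24089) / 0.43888 ≈ 0.4511

PAF ≈ 0.451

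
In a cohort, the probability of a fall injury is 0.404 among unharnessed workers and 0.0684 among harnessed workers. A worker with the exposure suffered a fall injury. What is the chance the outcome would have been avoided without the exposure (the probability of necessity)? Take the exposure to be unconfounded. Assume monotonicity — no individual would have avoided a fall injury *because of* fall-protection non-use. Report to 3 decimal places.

PN ≈ 0.831

Let p₁ = 0.404, p₀ = 0.0684.
Under exogeneity and monotonicity, PN = (p₁ − p₀) / p₁.
PN = (0.404 − 0.0684) / 0.404 = 0.3356 / 0.404 ≈ 0.8307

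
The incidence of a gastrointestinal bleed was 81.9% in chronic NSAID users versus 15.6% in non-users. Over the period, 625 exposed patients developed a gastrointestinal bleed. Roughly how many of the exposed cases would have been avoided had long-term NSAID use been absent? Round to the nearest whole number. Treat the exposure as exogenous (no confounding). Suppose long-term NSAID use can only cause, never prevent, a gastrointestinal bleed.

p₁ = 0.819, p₀ = 0.156.
PN = (p₁ − p₀)/p₁ = (0.819 − 0.156) / 0.819 ≈ 0.80952.
Attributable cases ≈ PN × (exposed cases) = 0.80952 × 625 ≈ 505.95.

about 506 cases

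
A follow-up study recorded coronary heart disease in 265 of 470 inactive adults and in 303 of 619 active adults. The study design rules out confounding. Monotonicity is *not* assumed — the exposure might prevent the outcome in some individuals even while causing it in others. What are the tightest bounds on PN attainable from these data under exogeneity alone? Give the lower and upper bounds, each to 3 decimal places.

0.132 ≤ PN ≤ 0.905

p₁ = P(outcome | exposed) = 265/470 = 0.56383
p₀ = P(outcome | unexposed) = 303/619 = 0.4895
Under exogeneity alone the bounds on PN are max{0,(p₁−p₀)/p₁} ≤ PN ≤ min{1,(1−p₀)/p₁}.
  lower = (p₁ − p₀)/p₁ = 0.074331 / 0.56383 ≈ 0.1318
  upper = min{1, (1 − p₀)/p₁} = 0.5105 / 0.56383 ≈ 0.9054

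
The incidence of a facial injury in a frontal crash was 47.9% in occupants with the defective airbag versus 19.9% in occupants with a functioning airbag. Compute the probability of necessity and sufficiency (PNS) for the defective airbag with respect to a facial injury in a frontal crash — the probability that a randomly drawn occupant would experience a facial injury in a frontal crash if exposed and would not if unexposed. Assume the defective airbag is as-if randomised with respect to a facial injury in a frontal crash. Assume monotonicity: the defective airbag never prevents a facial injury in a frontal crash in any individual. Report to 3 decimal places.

p₁ = 0.479, p₀ = 0.199.
Under exogeneity and monotonicity, PNS = p₁ − p₀.
PNS = 0.479 − 0.199 = 0.28

PNS ≈ 0.280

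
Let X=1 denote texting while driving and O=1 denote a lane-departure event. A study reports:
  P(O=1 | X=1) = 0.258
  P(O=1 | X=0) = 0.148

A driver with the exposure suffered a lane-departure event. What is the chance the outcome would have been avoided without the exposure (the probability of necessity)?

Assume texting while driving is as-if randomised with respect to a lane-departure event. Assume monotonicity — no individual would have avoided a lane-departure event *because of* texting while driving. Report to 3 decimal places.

PN ≈ 0.426

Let p₁ = 0.258, p₀ = 0.148.
Under exogeneity and monotonicity, PN = (p₁ − p₀) / p₁.
PN = (0.258 − 0.148) / 0.258 = 0.11 / 0.258 ≈ 0.4264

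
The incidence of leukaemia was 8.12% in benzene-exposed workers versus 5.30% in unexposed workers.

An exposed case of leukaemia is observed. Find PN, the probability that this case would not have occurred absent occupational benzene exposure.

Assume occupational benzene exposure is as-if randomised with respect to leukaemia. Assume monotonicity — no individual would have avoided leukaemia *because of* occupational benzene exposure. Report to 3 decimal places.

PN ≈ 0.347

p₁ = 0.0812, p₀ = 0.053.
Under exogeneity and monotonicity, PN = (p₁ − p₀) / p₁.
PN = (0.0812 − 0.053) / 0.0812 = 0.0282 / 0.0812 ≈ 0.3473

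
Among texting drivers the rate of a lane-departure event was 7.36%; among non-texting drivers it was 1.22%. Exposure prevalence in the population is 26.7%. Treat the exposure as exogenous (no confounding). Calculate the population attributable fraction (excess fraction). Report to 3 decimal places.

p₁ = 0.0736, p₀ = 0.0122.
Overall risk P(Y=1) = π·p₁ + (1−π)·p₀ = 0.267×0.0736 + 0.733×0.0122 = 0.028594.
Under exogeneity, PAF = [P(Y=1) − p₀] / P(Y=1).
PAF = (0.028594 − 0.0122) / 0.028594 ≈ 0.5733

PAF ≈ 0.573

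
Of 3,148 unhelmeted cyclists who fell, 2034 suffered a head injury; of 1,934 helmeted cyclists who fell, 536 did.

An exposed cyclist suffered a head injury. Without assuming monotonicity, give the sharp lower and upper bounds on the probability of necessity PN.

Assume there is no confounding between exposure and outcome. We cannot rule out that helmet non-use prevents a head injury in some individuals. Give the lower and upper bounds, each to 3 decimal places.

p₁ = P(outcome | exposed) = 2034/3148 = 0.64612
p₀ = P(outcome | unexposed) = 536/1934 = 0.27715
Under exogeneity alone the bounds on PN are max{0,(p₁−p₀)/p₁} ≤ PN ≤ min{1,(1−p₀)/p₁}.
  lower = (p₁ − p₀)/p₁ = 0.36898 / 0.64612 ≈ 0.5711
  upper = min{1, (1 − p₀)/p₁} = 0.72285 / 0.64612 ≈ 1.1188 → capped at 1

0.571 ≤ PN ≤ 1.000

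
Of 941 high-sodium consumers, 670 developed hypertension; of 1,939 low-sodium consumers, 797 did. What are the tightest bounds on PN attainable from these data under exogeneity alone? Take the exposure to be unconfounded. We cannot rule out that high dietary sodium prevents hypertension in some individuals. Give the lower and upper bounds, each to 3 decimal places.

0.423 ≤ PN ≤ 0.827

p₁ = P(outcome | exposed) = 670/941 = 0.71201
p₀ = P(outcome | unexposed) = 797/1939 = 0.41104
Under exogeneity alone the bounds on PN are max{0,(p₁−p₀)/p₁} ≤ PN ≤ min{1,(1−p₀)/p₁}.
  lower = (p₁ − p₀)/p₁ = 0.30097 / 0.71201 ≈ 0.4227
  upper = min{1, (1 − p₀)/p₁} = 0.58896 / 0.71201 ≈ 0.8272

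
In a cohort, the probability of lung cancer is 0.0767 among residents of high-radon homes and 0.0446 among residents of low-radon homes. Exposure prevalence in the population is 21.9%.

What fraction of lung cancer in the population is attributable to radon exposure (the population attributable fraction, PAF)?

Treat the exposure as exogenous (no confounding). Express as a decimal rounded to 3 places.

PAF ≈ 0.136

Let p₁ = 0.0767, p₀ = 0.0446.
Overall risk P(Y=1) = π·p₁ + (1−π)·p₀ = 0.219×0.0767 + 0.781×0.0446 = 0.05163.
Under exogeneity, PAF = [P(Y=1) − p₀] / P(Y=1).
PAF = (0.05163 − 0.0446) / 0.05163 ≈ 0.1362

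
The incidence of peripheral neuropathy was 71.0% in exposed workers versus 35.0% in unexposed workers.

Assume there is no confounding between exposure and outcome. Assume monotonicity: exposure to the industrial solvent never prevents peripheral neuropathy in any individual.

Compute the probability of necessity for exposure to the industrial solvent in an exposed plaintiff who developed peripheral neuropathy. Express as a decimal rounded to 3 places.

PN ≈ 0.507

p₁ = 0.71, p₀ = 0.35.
Under exogeneity and monotonicity, PN = (p₁ − p₀) / p₁.
PN = (0.71 − 0.35) / 0.71 = 0.36 / 0.71 ≈ 0.5070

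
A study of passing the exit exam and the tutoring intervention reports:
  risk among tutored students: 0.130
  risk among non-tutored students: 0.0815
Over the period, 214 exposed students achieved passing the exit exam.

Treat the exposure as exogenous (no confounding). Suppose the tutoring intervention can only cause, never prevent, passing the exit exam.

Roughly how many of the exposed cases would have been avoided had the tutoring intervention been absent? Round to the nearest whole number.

Let p₁ = 0.13, p₀ = 0.0815.
PN = (p₁ − p₀)/p₁ = (0.13 − 0.0815) / 0.13 ≈ 0.37308.
Attributable cases ≈ PN × (exposed cases) = 0.37308 × 214 ≈ 79.84.

about 80 cases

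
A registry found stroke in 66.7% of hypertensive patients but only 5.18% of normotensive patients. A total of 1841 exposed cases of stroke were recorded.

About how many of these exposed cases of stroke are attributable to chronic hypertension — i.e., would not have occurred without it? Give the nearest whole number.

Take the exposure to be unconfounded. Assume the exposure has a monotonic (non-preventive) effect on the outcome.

p₁ = 0.667, p₀ = 0.0518.
PN = (p₁ − p₀)/p₁ = (0.667 − 0.0518) / 0.667 ≈ 0.92234.
Attributable cases ≈ PN × (exposed cases) = 0.92234 × 1841 ≈ 1698.03.

about 1698 cases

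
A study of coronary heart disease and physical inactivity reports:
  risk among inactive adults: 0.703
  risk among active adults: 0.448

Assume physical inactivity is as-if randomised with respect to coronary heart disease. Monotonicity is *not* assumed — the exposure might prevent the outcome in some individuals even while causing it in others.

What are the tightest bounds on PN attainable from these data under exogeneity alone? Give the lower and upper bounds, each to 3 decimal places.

Let p₁ = 0.703, p₀ = 0.448.
Under exogeneity alone the bounds on PN are max{0,(p₁−p₀)/p₁} ≤ PN ≤ min{1,(1−p₀)/p₁}.
  lower = (p₁ − p₀)/p₁ = 0.255 / 0.703 ≈ 0.3627
  upper = min{1, (1 − p₀)/p₁} = 0.552 / 0.703 ≈ 0.7852

0.363 ≤ PN ≤ 0.785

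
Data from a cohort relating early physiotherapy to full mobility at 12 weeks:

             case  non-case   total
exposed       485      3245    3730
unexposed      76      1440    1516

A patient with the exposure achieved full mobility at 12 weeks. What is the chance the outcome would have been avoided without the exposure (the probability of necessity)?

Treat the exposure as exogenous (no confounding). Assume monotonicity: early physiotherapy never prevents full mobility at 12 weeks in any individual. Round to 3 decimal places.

p₁ = P(outcome | exposed) = 485/3730 = 0.13003
p₀ = P(outcome | unexposed) = 76/1516 = 0.050132
Under exogeneity and monotonicity, PN = (p₁ − p₀)/p₁.
PN = (0.13003 − 0.050132) / 0.13003 ≈ 0.6144

PN ≈ 0.614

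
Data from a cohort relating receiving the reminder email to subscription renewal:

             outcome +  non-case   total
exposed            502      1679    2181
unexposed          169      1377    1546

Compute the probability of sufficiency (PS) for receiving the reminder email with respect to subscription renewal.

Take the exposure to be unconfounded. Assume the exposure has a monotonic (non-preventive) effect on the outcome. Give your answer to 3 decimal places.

PS ≈ 0.136

p₁ = P(outcome | exposed) = 502/2181 = 0.23017
p₀ = P(outcome | unexposed) = 169/1546 = 0.10931
Under exogeneity and monotonicity, PS = (p₁ − p₀) / (1 − p₀).
PS = (0.23017 − 0.10931) / (1 − 0.10931) = 0.12086 / 0.89069 ≈ 0.1357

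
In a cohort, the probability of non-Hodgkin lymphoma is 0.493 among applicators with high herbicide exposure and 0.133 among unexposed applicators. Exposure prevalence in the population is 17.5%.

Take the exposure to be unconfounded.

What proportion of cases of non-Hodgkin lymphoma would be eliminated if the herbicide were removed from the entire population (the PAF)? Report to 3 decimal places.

Let p₁ = 0.493, p₀ = 0.133.
Overall risk P(Y=1) = π·p₁ + (1−π)·p₀ = 0.175×0.493 + 0.825×0.133 = 0.196.
Under exogeneity, PAF = [P(Y=1) − p₀] / P(Y=1).
PAF = (0.196 − 0.133) / 0.196 ≈ 0.3214

PAF ≈ 0.321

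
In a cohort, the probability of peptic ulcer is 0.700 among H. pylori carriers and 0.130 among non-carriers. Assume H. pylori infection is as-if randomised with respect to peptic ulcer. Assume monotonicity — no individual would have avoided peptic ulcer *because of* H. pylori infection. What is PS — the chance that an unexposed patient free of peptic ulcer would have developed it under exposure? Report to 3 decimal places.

PS ≈ 0.655

Let p₁ = 0.7, p₀ = 0.13.
Under exogeneity and monotonicity, PS = (p₁ − p₀) / (1 − p₀).
PS = (0.7 − 0.13) / (1 − 0.13) = 0.57 / 0.87 ≈ 0.6552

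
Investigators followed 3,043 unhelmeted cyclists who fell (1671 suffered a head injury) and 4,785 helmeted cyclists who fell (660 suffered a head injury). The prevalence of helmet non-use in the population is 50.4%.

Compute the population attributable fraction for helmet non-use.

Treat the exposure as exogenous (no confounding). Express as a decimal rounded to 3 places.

p₁ = P(outcome | exposed) = 1671/3043 = 0.54913
p₀ = P(outcome | unexposed) = 660/4785 = 0.13793
Overall risk P(Y=1) = π·p₁ + (1−π)·p₀ = 0.504×0.54913 + 0.496×0.13793 = 0.34517.
Under exogeneity, PAF = [P(Y=1) − p₀] / P(Y=1).
PAF = (0.34517 − 0.13793) / 0.34517 ≈ 0.6004

PAF ≈ 0.600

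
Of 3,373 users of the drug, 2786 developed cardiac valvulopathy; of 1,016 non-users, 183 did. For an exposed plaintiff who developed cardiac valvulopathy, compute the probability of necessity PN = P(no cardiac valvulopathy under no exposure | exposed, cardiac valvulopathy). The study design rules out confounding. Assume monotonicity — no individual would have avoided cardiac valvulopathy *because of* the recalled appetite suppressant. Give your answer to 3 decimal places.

PN ≈ 0.782

p₁ = P(outcome | exposed) = 2786/3373 = 0.82597
p₀ = P(outcome | unexposed) = 183/1016 = 0.18012
Under exogeneity and monotonicity, PN = (p₁ − p₀) / p₁.
PN = (0.82597 − 0.18012) / 0.82597 = 0.64585 / 0.82597 ≈ 0.7819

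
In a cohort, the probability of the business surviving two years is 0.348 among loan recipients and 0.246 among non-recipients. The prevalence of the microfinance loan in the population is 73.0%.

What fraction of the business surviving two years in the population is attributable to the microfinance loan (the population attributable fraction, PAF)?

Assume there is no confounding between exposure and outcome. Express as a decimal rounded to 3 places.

Let p₁ = 0.348, p₀ = 0.246.
Overall risk P(Y=1) = π·p₁ + (1−π)·p₀ = 0.73×0.348 + 0.27×0.246 = 0.32046.
Under exogeneity, PAF = [P(Y=1) − p₀] / P(Y=1).
PAF = (0.32046 − 0.246) / 0.32046 ≈ 0.2324

PAF ≈ 0.232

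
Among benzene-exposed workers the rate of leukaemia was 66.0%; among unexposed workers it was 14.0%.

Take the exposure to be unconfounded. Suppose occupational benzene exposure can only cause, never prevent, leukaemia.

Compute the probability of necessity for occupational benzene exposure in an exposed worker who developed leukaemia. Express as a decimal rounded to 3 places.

PN ≈ 0.788

p₁ = 0.66, p₀ = 0.14.
Under exogeneity and monotonicity, PN = (p₁ − p₀) / p₁.
PN = (0.66 − 0.14) / 0.66 = 0.52 / 0.66 ≈ 0.7879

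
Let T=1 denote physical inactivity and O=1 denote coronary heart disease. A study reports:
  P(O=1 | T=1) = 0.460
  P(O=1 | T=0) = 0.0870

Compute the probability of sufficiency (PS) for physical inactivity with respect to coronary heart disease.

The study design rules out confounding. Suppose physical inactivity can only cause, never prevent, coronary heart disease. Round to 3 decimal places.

Let p₁ = 0.46, p₀ = 0.087.
Under exogeneity and monotonicity, PS = (p₁ − p₀) / (1 − p₀).
PS = (0.46 − 0.087) / (1 − 0.087) = 0.373 / 0.913 ≈ 0.4085

PS ≈ 0.409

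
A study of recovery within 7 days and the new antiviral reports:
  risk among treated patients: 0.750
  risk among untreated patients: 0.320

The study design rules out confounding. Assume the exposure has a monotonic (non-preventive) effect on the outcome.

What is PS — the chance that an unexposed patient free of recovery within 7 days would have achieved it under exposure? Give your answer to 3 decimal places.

Let p₁ = 0.75, p₀ = 0.32.
Under exogeneity and monotonicity, PS = (p₁ − p₀) / (1 − p₀).
PS = (0.75 − 0.32) / (1 − 0.32) = 0.43 / 0.68 ≈ 0.6324

PS ≈ 0.632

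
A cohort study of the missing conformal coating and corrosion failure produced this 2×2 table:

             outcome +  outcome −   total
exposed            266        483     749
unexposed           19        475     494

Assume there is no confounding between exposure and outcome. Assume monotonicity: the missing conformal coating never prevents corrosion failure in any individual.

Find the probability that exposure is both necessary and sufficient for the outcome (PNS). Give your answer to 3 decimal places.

PNS ≈ 0.317

p₁ = P(outcome | exposed) = 266/749 = 0.35514
p₀ = P(outcome | unexposed) = 19/494 = 0.038462
Under exogeneity and monotonicity, PNS = p₁ − p₀.
PNS = 0.35514 − 0.038462 = 0.31668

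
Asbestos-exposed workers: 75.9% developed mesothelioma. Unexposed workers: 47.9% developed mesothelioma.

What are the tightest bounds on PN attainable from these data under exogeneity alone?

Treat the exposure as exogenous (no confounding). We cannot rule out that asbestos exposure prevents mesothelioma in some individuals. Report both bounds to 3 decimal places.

p₁ = 0.759, p₀ = 0.479.
Under exogeneity alone the bounds on PN are max{0,(p₁−p₀)/p₁} ≤ PN ≤ min{1,(1−p₀)/p₁}.
  lower = (p₁ − p₀)/p₁ = 0.28 / 0.759 ≈ 0.3689
  upper = min{1, (1 − p₀)/p₁} = 0.521 / 0.759 ≈ 0.6864

0.369 ≤ PN ≤ 0.686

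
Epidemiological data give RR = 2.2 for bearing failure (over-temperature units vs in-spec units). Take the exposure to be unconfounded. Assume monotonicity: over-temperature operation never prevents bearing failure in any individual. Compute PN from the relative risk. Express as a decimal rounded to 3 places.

Under exogeneity and monotonicity, PN = (RR − 1) / RR = 1 − 1/RR.
PN = (2.2 − 1) / 2.2 = 1.2 / 2.2 ≈ 0.5455

PN ≈ 0.545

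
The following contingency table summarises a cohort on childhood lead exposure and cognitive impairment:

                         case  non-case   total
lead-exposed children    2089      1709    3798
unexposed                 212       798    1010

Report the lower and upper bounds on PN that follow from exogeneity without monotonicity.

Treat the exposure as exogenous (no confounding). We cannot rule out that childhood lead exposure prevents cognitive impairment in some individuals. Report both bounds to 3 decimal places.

p₁ = P(outcome | exposed) = 2089/3798 = 0.55003
p₀ = P(outcome | unexposed) = 212/1010 = 0.2099
Under exogeneity alone the bounds on PN are max{0,(p₁−p₀)/p₁} ≤ PN ≤ min{1,(1−p₀)/p₁}.
  lower = (p₁ − p₀)/p₁ = 0.34013 / 0.55003 ≈ 0.6184
  upper = min{1, (1 − p₀)/p₁} = 0.7901 / 0.55003 ≈ 1.4365 → capped at 1

0.618 ≤ PN ≤ 1.000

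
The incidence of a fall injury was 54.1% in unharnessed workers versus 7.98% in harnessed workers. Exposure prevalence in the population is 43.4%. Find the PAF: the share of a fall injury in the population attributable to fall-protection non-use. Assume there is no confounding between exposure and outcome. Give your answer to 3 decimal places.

p₁ = 0.541, p₀ = 0.0798.
Overall risk P(Y=1) = π·p₁ + (1−π)·p₀ = 0.434×0.541 + 0.566×0.0798 = 0.27996.
Under exogeneity, PAF = [P(Y=1) − p₀] / P(Y=1).
PAF = (0.27996 − 0.0798) / 0.27996 ≈ 0.7150

PAF ≈ 0.715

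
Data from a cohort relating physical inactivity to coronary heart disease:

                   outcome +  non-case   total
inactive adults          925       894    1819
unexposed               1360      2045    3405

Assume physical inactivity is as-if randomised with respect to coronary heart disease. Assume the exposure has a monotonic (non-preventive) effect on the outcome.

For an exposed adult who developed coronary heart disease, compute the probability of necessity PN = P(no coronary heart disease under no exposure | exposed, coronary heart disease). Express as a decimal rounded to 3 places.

p₁ = P(outcome | exposed) = 925/1819 = 0.50852
p₀ = P(outcome | unexposed) = 1360/3405 = 0.39941
Under exogeneity and monotonicity, PN = (p₁ − p₀) / p₁.
PN = (0.50852 − 0.39941) / 0.50852 = 0.10911 / 0.50852 ≈ 0.2146

PN ≈ 0.215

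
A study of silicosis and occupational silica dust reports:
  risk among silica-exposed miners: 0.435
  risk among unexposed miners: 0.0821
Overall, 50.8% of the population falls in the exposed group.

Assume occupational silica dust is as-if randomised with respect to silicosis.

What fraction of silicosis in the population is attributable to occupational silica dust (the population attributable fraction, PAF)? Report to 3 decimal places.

Let p₁ = 0.435, p₀ = 0.0821.
Overall risk P(Y=1) = π·p₁ + (1−π)·p₀ = 0.508×0.435 + 0.492×0.0821 = 0.26137.
Under exogeneity, PAF = [P(Y=1) − p₀] / P(Y=1).
PAF = (0.26137 − 0.0821) / 0.26137 ≈ 0.6859

PAF ≈ 0.686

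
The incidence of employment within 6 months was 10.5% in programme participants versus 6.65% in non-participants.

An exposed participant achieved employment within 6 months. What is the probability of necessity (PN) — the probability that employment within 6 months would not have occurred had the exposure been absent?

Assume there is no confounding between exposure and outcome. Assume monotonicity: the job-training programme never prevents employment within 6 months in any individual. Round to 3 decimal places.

PN ≈ 0.367

p₁ = 0.105, p₀ = 0.0665.
Under exogeneity and monotonicity, PN = (p₁ − p₀) / p₁.
PN = (0.105 − 0.0665) / 0.105 = 0.0385 / 0.105 ≈ 0.3667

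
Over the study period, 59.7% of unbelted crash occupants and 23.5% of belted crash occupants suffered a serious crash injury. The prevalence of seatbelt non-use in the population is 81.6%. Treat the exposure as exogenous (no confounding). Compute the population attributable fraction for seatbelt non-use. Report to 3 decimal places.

PAF ≈ 0.557

p₁ = 0.597, p₀ = 0.235.
Overall risk P(Y=1) = π·p₁ + (1−π)·p₀ = 0.816×0.597 + 0.184×0.235 = 0.53039.
Under exogeneity, PAF = [P(Y=1) − p₀] / P(Y=1).
PAF = (0.53039 − 0.235) / 0.53039 ≈ 0.5569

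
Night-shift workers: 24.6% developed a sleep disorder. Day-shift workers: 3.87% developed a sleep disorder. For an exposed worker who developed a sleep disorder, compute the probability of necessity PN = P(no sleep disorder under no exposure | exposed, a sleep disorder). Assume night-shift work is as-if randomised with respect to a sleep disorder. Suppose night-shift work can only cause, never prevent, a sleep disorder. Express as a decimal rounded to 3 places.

PN ≈ 0.843

p₁ = 0.246, p₀ = 0.0387.
Under exogeneity and monotonicity, PN = (p₁ − p₀) / p₁.
PN = (0.246 − 0.0387) / 0.246 = 0.2073 / 0.246 ≈ 0.8427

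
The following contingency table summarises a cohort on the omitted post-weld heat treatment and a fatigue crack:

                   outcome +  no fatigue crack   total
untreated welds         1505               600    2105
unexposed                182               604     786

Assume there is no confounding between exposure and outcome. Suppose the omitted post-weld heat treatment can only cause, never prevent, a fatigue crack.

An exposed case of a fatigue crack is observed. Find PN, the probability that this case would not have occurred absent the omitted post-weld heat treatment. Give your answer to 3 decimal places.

PN ≈ 0.676

p₁ = P(outcome | exposed) = 1505/2105 = 0.71496
p₀ = P(outcome | unexposed) = 182/786 = 0.23155
Under exogeneity and monotonicity, PN = (p₁ − p₀) / p₁.
PN = (0.71496 − 0.23155) / 0.71496 = 0.48341 / 0.71496 ≈ 0.6761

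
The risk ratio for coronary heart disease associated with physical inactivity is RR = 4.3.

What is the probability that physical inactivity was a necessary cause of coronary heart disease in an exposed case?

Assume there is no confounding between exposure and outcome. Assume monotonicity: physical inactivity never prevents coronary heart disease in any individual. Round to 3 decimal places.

Under exogeneity and monotonicity, PN = (RR − 1) / RR = 1 − 1/RR.
PN = (4.3 − 1) / 4.3 = 3.3 / 4.3 ≈ 0.7674

PN ≈ 0.767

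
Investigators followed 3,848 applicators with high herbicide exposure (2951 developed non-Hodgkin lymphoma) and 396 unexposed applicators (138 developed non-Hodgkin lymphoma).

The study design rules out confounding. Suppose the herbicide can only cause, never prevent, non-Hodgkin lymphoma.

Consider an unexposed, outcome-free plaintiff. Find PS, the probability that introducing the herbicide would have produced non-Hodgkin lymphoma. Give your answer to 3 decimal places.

PS ≈ 0.642

p₁ = P(outcome | exposed) = 2951/3848 = 0.76689
p₀ = P(outcome | unexposed) = 138/396 = 0.34848
Under exogeneity and monotonicity, PS = (p₁ − p₀) / (1 − p₀).
PS = (0.76689 − 0.34848) / (1 − 0.34848) = 0.41841 / 0.65152 ≈ 0.6422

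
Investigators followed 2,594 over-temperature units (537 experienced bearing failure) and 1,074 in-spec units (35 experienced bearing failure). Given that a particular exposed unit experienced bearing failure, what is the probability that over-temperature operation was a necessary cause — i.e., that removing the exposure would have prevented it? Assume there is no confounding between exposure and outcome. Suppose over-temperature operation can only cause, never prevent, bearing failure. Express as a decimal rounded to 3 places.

p₁ = P(outcome | exposed) = 537/2594 = 0.20702
p₀ = P(outcome | unexposed) = 35/1074 = 0.032588
Under exogeneity and monotonicity, PN = (p₁ − p₀) / p₁.
PN = (0.20702 − 0.032588) / 0.20702 = 0.17443 / 0.20702 ≈ 0.8426

PN ≈ 0.843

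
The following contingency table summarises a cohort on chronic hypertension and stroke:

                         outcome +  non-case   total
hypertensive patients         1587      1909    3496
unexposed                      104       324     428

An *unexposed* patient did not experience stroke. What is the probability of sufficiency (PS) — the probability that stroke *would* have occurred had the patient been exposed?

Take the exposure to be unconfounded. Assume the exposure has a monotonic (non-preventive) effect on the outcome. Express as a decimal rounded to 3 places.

PS ≈ 0.279

p₁ = P(outcome | exposed) = 1587/3496 = 0.45395
p₀ = P(outcome | unexposed) = 104/428 = 0.24299
Under exogeneity and monotonicity, PS = (p₁ − p₀) / (1 − p₀).
PS = (0.45395 − 0.24299) / (1 − 0.24299) = 0.21096 / 0.75701 ≈ 0.2787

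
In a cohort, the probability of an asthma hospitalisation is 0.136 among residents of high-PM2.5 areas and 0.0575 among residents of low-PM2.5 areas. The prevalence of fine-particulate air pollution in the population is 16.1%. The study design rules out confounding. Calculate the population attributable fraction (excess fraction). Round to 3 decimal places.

PAF ≈ 0.180

Let p₁ = 0.136, p₀ = 0.0575.
Overall risk P(Y=1) = π·p₁ + (1−π)·p₀ = 0.161×0.136 + 0.839×0.0575 = 0.070139.
Under exogeneity, PAF = [P(Y=1) − p₀] / P(Y=1).
PAF = (0.070139 − 0.0575) / 0.070139 ≈ 0.1802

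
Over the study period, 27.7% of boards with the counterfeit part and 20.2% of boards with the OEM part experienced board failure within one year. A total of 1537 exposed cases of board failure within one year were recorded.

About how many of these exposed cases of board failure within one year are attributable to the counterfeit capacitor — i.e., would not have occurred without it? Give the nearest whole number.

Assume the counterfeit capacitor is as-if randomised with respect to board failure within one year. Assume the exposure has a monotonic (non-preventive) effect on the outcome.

p₁ = 0.277, p₀ = 0.202.
PN = (p₁ − p₀)/p₁ = (0.277 − 0.202) / 0.277 ≈ 0.27076.
Attributable cases ≈ PN × (exposed cases) = 0.27076 × 1537 ≈ 416.16.

about 416 cases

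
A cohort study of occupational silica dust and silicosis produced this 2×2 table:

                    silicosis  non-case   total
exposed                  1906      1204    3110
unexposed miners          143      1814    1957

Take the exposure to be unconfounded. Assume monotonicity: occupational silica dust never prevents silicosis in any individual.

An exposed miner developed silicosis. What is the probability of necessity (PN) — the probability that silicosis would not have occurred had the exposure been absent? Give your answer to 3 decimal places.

PN ≈ 0.881

p₁ = P(outcome | exposed) = 1906/3110 = 0.61286
p₀ = P(outcome | unexposed) = 143/1957 = 0.073071
Under exogeneity and monotonicity, PN = (p₁ − p₀)/p₁.
PN = (0.61286 − 0.073071) / 0.61286 ≈ 0.8808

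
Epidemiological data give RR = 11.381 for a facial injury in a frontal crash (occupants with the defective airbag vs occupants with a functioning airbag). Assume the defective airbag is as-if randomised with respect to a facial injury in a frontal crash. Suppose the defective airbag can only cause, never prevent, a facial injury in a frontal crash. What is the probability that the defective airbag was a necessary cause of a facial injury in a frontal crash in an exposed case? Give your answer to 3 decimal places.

PN ≈ 0.912

Under exogeneity and monotonicity, PN = (RR − 1) / RR = 1 − 1/RR.
PN = (11.381 − 1) / 11.381 = 10.38 / 11.381 ≈ 0.9121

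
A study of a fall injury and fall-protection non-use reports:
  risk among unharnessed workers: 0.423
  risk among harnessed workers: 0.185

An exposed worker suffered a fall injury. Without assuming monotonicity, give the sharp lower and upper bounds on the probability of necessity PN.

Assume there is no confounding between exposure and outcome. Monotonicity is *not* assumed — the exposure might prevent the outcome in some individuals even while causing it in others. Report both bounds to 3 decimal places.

Let p₁ = 0.423, p₀ = 0.185.
Under exogeneity alone the bounds on PN are max{0,(p₁−p₀)/p₁} ≤ PN ≤ min{1,(1−p₀)/p₁}.
  lower = (p₁ − p₀)/p₁ = 0.238 / 0.423 ≈ 0.5626
  upper = min{1, (1 − p₀)/p₁} = 0.815 / 0.423 ≈ 1.9267 → capped at 1

0.563 ≤ PN ≤ 1.000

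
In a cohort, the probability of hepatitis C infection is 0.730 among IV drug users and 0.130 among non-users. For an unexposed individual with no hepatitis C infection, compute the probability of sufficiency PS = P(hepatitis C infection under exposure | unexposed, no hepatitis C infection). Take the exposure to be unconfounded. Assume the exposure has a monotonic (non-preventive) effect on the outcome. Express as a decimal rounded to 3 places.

PS ≈ 0.690

Let p₁ = 0.73, p₀ = 0.13.
Under exogeneity and monotonicity, PS = (p₁ − p₀) / (1 − p₀).
PS = (0.73 − 0.13) / (1 − 0.13) = 0.6 / 0.87 ≈ 0.6897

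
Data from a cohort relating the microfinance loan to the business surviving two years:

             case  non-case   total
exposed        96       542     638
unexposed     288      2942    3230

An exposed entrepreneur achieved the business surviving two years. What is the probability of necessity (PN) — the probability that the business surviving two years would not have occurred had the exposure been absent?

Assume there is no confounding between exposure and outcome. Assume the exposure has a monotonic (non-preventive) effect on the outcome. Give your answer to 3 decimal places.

p₁ = P(outcome | exposed) = 96/638 = 0.15047
p₀ = P(outcome | unexposed) = 288/3230 = 0.089164
Under exogeneity and monotonicity, PN = (p₁ − p₀) / p₁.
PN = (0.15047 − 0.089164) / 0.15047 = 0.061306 / 0.15047 ≈ 0.4074

PN ≈ 0.407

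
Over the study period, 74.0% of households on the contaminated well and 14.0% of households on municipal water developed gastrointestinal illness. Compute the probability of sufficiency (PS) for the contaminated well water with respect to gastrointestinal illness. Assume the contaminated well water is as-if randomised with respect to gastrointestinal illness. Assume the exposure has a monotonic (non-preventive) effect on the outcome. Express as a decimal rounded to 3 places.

p₁ = 0.74, p₀ = 0.14.
Under exogeneity and monotonicity, PS = (p₁ − p₀) / (1 − p₀).
PS = (0.74 − 0.14) / (1 − 0.14) = 0.6 / 0.86 ≈ 0.6977

PS ≈ 0.698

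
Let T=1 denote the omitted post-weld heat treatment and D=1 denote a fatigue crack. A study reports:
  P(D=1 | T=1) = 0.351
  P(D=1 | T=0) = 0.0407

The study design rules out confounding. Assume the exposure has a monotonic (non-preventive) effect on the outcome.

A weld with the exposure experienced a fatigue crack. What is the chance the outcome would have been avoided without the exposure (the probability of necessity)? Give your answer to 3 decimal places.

PN ≈ 0.884

Let p₁ = 0.351, p₀ = 0.0407.
Under exogeneity and monotonicity, PN = (p₁ − p₀) / p₁.
PN = (0.351 − 0.0407) / 0.351 = 0.3103 / 0.351 ≈ 0.8840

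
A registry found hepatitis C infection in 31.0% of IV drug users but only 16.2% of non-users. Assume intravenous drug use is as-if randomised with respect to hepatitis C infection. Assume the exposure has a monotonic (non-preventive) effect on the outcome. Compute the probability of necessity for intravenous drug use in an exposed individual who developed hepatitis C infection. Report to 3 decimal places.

PN ≈ 0.477

p₁ = 0.31, p₀ = 0.162.
Under exogeneity and monotonicity, PN = (p₁ − p₀) / p₁.
PN = (0.31 − 0.162) / 0.31 = 0.148 / 0.31 ≈ 0.4774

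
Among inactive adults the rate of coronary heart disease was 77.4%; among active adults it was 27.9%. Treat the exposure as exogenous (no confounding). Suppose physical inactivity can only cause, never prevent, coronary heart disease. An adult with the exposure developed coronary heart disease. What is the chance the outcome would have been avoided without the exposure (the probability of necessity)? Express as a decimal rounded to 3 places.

p₁ = 0.774, p₀ = 0.279.
Under exogeneity and monotonicity, PN = (p₁ − p₀) / p₁.
PN = (0.774 − 0.279) / 0.774 = 0.495 / 0.774 ≈ 0.6395

PN ≈ 0.640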